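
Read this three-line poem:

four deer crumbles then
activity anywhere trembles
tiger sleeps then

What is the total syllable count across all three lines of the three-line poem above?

Line 1: "four deer crumbles then": 1+1+2+1 = 5
Line 2: "activity anywhere trembles": 4+3+2 = 9
Line 3: "tiger sleeps then": 2+1+1 = 4
Total: 5 + 9 + 4 = 18

18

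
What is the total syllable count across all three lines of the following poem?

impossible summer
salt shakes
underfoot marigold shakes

15

Line 1: impossible (4), summer (2) → 6
Line 2: salt (1), shakes (1) → 2
Line 3: underfoot (3), marigold (3), shakes (1) → 7
Total: 6 + 2 + 7 = 15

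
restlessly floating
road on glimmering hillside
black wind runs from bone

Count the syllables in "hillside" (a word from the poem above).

2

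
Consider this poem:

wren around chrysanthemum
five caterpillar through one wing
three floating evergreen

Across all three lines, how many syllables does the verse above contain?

Line 1: "wren around chrysanthemum": 1+2+4 = 7
Line 2: "five caterpillar through one wing": 1+4+1+1+1 = 8
Line 3: "three floating evergreen": 1+2+3 = 6
Total: 7 + 8 + 6 = 21

21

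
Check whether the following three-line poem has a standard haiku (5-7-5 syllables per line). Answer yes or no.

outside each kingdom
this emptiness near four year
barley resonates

Line 1: "outside each kingdom": 2+1+2 = 5 ✓
Line 2: "this emptiness near four year": 1+3+1+1+1 = 7 ✓
Line 3: "barley resonates": 2+3 = 5 ✓

Yes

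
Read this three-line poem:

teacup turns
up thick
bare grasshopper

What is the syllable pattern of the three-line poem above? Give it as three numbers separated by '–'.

Line 1: teacup (2), turns (1) → 3
Line 2: up (1), thick (1) → 2
Line 3: bare (1), grasshopper (3) → 4

3–2–4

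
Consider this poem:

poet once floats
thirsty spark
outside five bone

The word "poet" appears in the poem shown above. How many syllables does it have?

"poet" has 2 syllables.

2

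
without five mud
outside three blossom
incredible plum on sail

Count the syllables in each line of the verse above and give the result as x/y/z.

4/5/7

Line 1: "without five mud": 2+1+1 = 4
Line 2: "outside three blossom": 2+1+2 = 5
Line 3: "incredible plum on sail": 4+1+1+1 = 7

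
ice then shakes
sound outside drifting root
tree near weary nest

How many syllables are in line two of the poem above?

Line two: sound (1), outside (2), drifting (2), root (1) → 6

6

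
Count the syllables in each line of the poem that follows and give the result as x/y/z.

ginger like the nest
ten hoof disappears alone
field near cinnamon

5/7/5

Line 1: ginger (2), like (1), the (1), nest (1) → 5
Line 2: ten (1), hoof (1), disappears (3), alone (2) → 7
Line 3: field (1), near (1), cinnamon (3) → 5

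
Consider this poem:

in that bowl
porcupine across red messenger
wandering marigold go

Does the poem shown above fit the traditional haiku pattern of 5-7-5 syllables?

No

Line 1: "in that bowl": 1+1+1 = 3 (expected 5)
Line 2: "porcupine across red messenger": 3+2+1+3 = 9 (expected 7)
Line 3: "wandering marigold go": 3+3+1 = 7 (expected 5)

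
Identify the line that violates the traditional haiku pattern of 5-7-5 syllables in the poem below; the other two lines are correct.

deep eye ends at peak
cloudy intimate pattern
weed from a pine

Line 1: deep (1), eye (1), ends (1), at (1), peak (1) → 5 ✓
Line 2: cloudy (2), intimate (3), pattern (2) → 7 ✓
Line 3: weed (1), from (1), a (1), pine (1) → 4 (expected 5)

Line 3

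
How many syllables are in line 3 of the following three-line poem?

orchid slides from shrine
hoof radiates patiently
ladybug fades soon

5

Line 3: ladybug (3), fades (1), soon (1) → 5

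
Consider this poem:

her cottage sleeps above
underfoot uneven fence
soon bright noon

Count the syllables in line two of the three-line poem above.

7

Line two: underfoot (3), uneven (3), fence (1) → 7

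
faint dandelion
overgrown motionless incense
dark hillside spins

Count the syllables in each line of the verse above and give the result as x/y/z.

Line 1: faint(1) + dandelion(4) = 5
Line 2: overgrown(3) + motionless(3) + incense(2) = 8
Line 3: dark(1) + hillside(2) + spins(1) = 4

5/8/4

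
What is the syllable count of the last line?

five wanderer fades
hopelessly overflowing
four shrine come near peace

The last line: four (1), shrine (1), come (1), near (1), peace (1) → 5

5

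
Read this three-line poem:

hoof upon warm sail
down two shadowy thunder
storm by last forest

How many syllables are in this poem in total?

Line 1: hoof (1), upon (2), warm (1), sail (1) → 5
Line 2: down (1), two (1), shadowy (3), thunder (2) → 7
Line 3: storm (1), by (1), last (1), forest (2) → 5
Total: 5 + 7 + 5 = 17

17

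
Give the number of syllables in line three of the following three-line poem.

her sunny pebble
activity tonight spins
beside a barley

Line three: "beside a barley": 2+1+2 = 5

5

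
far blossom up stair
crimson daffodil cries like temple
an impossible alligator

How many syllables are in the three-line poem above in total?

Line 1: far (1), blossom (2), up (1), stair (1) → 5
Line 2: crimson (2), daffodil (3), cries (1), like (1), temple (2) → 9
Line 3: an (1), impossible (4), alligator (4) → 9
Total: 5 + 9 + 9 = 23

23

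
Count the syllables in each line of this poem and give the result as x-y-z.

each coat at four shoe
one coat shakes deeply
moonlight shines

Line 1: "each coat at four shoe": 1+1+1+1+1 = 5
Line 2: "one coat shakes deeply": 1+1+1+2 = 5
Line 3: "moonlight shines": 2+1 = 3

5-5-3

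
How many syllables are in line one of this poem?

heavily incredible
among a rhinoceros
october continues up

7

Line one: heavily (3), incredible (4) → 7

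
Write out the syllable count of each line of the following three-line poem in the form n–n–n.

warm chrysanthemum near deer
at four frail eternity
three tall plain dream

Line 1: warm (1), chrysanthemum (4), near (1), deer (1) → 7
Line 2: at (1), four (1), frail (1), eternity (4) → 7
Line 3: three (1), tall (1), plain (1), dream (1) → 4

7–7–4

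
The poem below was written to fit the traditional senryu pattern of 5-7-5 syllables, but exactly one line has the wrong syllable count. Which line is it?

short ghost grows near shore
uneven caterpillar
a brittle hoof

Line 3

Line 1: short(1) + ghost(1) + grows(1) + near(1) + shore(1) = 5 ✓
Line 2: uneven(3) + caterpillar(4) = 7 ✓
Line 3: a(1) + brittle(2) + hoof(1) = 4 (expected 5)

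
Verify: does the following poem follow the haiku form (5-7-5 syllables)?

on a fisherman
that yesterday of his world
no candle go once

Yes

Line 1: "on a fisherman": 1+1+3 = 5 ✓
Line 2: "that yesterday of his world": 1+3+1+1+1 = 7 ✓
Line 3: "no candle go once": 1+2+1+1 = 5 ✓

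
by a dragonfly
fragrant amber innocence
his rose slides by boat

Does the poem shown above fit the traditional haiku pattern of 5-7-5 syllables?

Line 1: by(1) + a(1) + dragonfly(3) = 5 ✓
Line 2: fragrant(2) + amber(2) + innocence(3) = 7 ✓
Line 3: his(1) + rose(1) + slides(1) + by(1) + boat(1) = 5 ✓

Yes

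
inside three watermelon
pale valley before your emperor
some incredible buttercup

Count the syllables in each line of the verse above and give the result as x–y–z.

7–9–8

Line 1: "inside three watermelon": 2+1+4 = 7
Line 2: "pale valley before your emperor": 1+2+2+1+3 = 9
Line 3: "some incredible buttercup": 1+4+3 = 8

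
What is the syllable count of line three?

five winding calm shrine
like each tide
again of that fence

Line three: "again of that fence": 2+1+1+1 = 5

5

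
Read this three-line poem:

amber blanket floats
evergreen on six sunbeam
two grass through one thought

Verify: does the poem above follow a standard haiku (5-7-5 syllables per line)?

Yes

Line 1: amber(2) + blanket(2) + floats(1) = 5 ✓
Line 2: evergreen(3) + on(1) + six(1) + sunbeam(2) = 7 ✓
Line 3: two(1) + grass(1) + through(1) + one(1) + thought(1) = 5 ✓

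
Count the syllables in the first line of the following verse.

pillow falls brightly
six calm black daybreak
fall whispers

5

The first line: pillow(2) + falls(1) + brightly(2) = 5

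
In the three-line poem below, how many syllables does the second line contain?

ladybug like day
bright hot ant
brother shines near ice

3

The second line: bright (1), hot (1), ant (1) → 3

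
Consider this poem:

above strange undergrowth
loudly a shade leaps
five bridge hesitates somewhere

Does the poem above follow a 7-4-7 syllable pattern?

No

Line 1: "above strange undergrowth": 2+1+3 = 6 (expected 7)
Line 2: "loudly a shade leaps": 2+1+1+1 = 5 (expected 4)
Line 3: "five bridge hesitates somewhere": 1+1+3+2 = 7 ✓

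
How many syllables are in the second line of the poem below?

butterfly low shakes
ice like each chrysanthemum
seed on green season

7

The second line: ice(1) + like(1) + each(1) + chrysanthemum(4) = 7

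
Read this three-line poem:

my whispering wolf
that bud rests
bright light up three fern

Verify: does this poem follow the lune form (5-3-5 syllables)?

Yes

Line 1: my (1), whispering (3), wolf (1) → 5 ✓
Line 2: that (1), bud (1), rests (1) → 3 ✓
Line 3: bright (1), light (1), up (1), three (1), fern (1) → 5 ✓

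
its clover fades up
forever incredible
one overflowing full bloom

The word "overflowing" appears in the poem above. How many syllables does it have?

4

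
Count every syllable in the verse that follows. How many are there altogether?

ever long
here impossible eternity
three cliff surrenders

Line 1: "ever long": 2+1 = 3
Line 2: "here impossible eternity": 1+4+4 = 9
Line 3: "three cliff surrenders": 1+1+3 = 5
Total: 3 + 9 + 5 = 17

17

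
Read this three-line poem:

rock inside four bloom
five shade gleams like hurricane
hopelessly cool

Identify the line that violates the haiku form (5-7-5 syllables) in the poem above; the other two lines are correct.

Line 1: rock (1), inside (2), four (1), bloom (1) → 5 ✓
Line 2: five (1), shade (1), gleams (1), like (1), hurricane (3) → 7 ✓
Line 3: hopelessly (3), cool (1) → 4 (expected 5)

The third line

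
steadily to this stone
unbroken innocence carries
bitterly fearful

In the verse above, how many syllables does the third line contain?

5

The third line: bitterly (3), fearful (2) → 5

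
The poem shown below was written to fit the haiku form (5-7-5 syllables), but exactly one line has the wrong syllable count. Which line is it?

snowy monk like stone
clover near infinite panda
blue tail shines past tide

Line 1: snowy (2), monk (1), like (1), stone (1) → 5 ✓
Line 2: clover (2), near (1), infinite (3), panda (2) → 8 (expected 7)
Line 3: blue (1), tail (1), shines (1), past (1), tide (1) → 5 ✓

Line 2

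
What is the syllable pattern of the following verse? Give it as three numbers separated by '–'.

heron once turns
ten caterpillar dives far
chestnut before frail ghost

Line 1: heron (2), once (1), turns (1) → 4
Line 2: ten (1), caterpillar (4), dives (1), far (1) → 7
Line 3: chestnut (2), before (2), frail (1), ghost (1) → 6

4–7–6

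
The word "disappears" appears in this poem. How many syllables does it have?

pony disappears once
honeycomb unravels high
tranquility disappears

3

"disappears" has 3 syllables.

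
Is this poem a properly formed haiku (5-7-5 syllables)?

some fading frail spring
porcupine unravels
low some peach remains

No

Line 1: some(1) + fading(2) + frail(1) + spring(1) = 5 ✓
Line 2: porcupine(3) + unravels(3) = 6 (expected 7)
Line 3: low(1) + some(1) + peach(1) + remains(2) = 5 ✓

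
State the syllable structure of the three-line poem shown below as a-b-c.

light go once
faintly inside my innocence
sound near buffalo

Line 1: "light go once": 1+1+1 = 3
Line 2: "faintly inside my innocence": 2+2+1+3 = 8
Line 3: "sound near buffalo": 1+1+3 = 5

3-8-5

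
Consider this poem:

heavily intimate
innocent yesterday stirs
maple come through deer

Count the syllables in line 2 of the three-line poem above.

Line 2: "innocent yesterday stirs": 3+3+1 = 7

7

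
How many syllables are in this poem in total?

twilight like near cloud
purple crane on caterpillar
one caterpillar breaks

19

Line 1: "twilight like near cloud": 2+1+1+1 = 5
Line 2: "purple crane on caterpillar": 2+1+1+4 = 8
Line 3: "one caterpillar breaks": 1+4+1 = 6
Total: 5 + 8 + 6 = 19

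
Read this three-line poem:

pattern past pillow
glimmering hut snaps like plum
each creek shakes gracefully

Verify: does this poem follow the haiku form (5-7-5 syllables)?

Line 1: pattern (2), past (1), pillow (2) → 5 ✓
Line 2: glimmering (3), hut (1), snaps (1), like (1), plum (1) → 7 ✓
Line 3: each (1), creek (1), shakes (1), gracefully (3) → 6 (expected 5)

No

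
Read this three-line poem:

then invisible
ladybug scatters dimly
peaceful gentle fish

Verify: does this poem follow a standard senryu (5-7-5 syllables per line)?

Yes

Line 1: then(1) + invisible(4) = 5 ✓
Line 2: ladybug(3) + scatters(2) + dimly(2) = 7 ✓
Line 3: peaceful(2) + gentle(2) + fish(1) = 5 ✓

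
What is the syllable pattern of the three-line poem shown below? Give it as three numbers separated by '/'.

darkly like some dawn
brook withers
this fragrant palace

Line 1: "darkly like some dawn": 2+1+1+1 = 5
Line 2: "brook withers": 1+2 = 3
Line 3: "this fragrant palace": 1+2+2 = 5

5/3/5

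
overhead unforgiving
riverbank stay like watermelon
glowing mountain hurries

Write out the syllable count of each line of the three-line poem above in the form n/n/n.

7/9/6

Line 1: overhead(3) + unforgiving(4) = 7
Line 2: riverbank(3) + stay(1) + like(1) + watermelon(4) = 9
Line 3: glowing(2) + mountain(2) + hurries(2) = 6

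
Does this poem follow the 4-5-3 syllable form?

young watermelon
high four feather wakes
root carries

Line 1: young(1) + watermelon(4) = 5 (expected 4)
Line 2: high(1) + four(1) + feather(2) + wakes(1) = 5 ✓
Line 3: root(1) + carries(2) = 3 ✓

No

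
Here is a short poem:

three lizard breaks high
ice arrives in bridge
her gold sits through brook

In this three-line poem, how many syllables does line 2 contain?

Line 2: ice(1) + arrives(2) + in(1) + bridge(1) = 5

5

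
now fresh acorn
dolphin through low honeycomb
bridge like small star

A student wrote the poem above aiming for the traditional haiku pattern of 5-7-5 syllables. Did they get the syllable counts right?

Line 1: now (1), fresh (1), acorn (2) → 4 (expected 5)
Line 2: dolphin (2), through (1), low (1), honeycomb (3) → 7 ✓
Line 3: bridge (1), like (1), small (1), star (1) → 4 (expected 5)

No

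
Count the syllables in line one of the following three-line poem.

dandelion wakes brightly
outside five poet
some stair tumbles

Line one: "dandelion wakes brightly": 4+1+2 = 7

7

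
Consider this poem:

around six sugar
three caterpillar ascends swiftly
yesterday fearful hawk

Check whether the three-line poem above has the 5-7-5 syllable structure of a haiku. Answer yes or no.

Line 1: around(2) + six(1) + sugar(2) = 5 ✓
Line 2: three(1) + caterpillar(4) + ascends(2) + swiftly(2) = 9 (expected 7)
Line 3: yesterday(3) + fearful(2) + hawk(1) = 6 (expected 5)

No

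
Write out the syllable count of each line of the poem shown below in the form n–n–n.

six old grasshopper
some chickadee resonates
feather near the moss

5–7–5

Line 1: six (1), old (1), grasshopper (3) → 5
Line 2: some (1), chickadee (3), resonates (3) → 7
Line 3: feather (2), near (1), the (1), moss (1) → 5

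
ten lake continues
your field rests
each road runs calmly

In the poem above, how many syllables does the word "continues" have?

3

"continues" has 3 syllables.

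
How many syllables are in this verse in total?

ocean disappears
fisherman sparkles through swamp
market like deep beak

17

Line 1: ocean(2) + disappears(3) = 5
Line 2: fisherman(3) + sparkles(2) + through(1) + swamp(1) = 7
Line 3: market(2) + like(1) + deep(1) + beak(1) = 5
Total: 5 + 7 + 5 = 17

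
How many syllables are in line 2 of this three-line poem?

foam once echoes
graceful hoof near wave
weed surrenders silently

5

Line 2: graceful (2), hoof (1), near (1), wave (1) → 5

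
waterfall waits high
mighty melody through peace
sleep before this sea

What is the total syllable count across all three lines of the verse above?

17

Line 1: waterfall (3), waits (1), high (1) → 5
Line 2: mighty (2), melody (3), through (1), peace (1) → 7
Line 3: sleep (1), before (2), this (1), sea (1) → 5
Total: 5 + 7 + 5 = 17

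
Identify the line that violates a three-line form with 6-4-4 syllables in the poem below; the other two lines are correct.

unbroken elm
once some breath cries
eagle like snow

Line 1

Line 1: unbroken(3) + elm(1) = 4 (expected 6)
Line 2: once(1) + some(1) + breath(1) + cries(1) = 4 ✓
Line 3: eagle(2) + like(1) + snow(1) = 4 ✓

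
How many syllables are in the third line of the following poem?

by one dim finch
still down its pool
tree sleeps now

The third line: "tree sleeps now": 1+1+1 = 3

3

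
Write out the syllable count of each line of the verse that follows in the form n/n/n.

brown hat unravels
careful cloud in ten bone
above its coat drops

5/6/5

Line 1: brown(1) + hat(1) + unravels(3) = 5
Line 2: careful(2) + cloud(1) + in(1) + ten(1) + bone(1) = 6
Line 3: above(2) + its(1) + coat(1) + drops(1) = 5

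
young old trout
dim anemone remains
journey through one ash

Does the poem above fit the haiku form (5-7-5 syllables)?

Line 1: "young old trout": 1+1+1 = 3 (expected 5)
Line 2: "dim anemone remains": 1+4+2 = 7 ✓
Line 3: "journey through one ash": 2+1+1+1 = 5 ✓

No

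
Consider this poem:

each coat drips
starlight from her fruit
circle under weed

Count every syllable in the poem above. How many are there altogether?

13

Line 1: "each coat drips": 1+1+1 = 3
Line 2: "starlight from her fruit": 2+1+1+1 = 5
Line 3: "circle under weed": 2+2+1 = 5
Total: 3 + 5 + 5 = 13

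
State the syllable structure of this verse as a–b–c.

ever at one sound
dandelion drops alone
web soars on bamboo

Line 1: "ever at one sound": 2+1+1+1 = 5
Line 2: "dandelion drops alone": 4+1+2 = 7
Line 3: "web soars on bamboo": 1+1+1+2 = 5

5–7–5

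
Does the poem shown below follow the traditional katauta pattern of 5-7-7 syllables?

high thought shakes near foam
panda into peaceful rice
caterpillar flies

No

Line 1: high (1), thought (1), shakes (1), near (1), foam (1) → 5 ✓
Line 2: panda (2), into (2), peaceful (2), rice (1) → 7 ✓
Line 3: caterpillar (4), flies (1) → 5 (expected 7)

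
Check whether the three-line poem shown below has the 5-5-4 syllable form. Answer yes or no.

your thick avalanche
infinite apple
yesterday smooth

Yes

Line 1: "your thick avalanche": 1+1+3 = 5 ✓
Line 2: "infinite apple": 3+2 = 5 ✓
Line 3: "yesterday smooth": 3+1 = 4 ✓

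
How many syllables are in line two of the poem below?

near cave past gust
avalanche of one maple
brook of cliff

7

Line two: avalanche (3), of (1), one (1), maple (2) → 7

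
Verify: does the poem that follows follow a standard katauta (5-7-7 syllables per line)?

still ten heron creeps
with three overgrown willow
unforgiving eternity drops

Line 1: still (1), ten (1), heron (2), creeps (1) → 5 ✓
Line 2: with (1), three (1), overgrown (3), willow (2) → 7 ✓
Line 3: unforgiving (4), eternity (4), drops (1) → 9 (expected 7)

No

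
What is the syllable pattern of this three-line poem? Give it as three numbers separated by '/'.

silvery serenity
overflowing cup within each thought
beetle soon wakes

Line 1: silvery(3) + serenity(4) = 7
Line 2: overflowing(4) + cup(1) + within(2) + each(1) + thought(1) = 9
Line 3: beetle(2) + soon(1) + wakes(1) = 4

7/9/4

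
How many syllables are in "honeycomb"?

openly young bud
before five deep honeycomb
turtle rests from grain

3

"honeycomb" has 3 syllables.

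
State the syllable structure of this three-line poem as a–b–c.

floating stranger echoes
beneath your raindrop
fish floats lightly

Line 1: floating(2) + stranger(2) + echoes(2) = 6
Line 2: beneath(2) + your(1) + raindrop(2) = 5
Line 3: fish(1) + floats(1) + lightly(2) = 4

6–5–4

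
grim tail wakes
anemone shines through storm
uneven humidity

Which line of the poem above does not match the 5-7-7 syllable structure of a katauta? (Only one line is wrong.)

Line 1: grim (1), tail (1), wakes (1) → 3 (expected 5)
Line 2: anemone (4), shines (1), through (1), storm (1) → 7 ✓
Line 3: uneven (3), humidity (4) → 7 ✓

The first line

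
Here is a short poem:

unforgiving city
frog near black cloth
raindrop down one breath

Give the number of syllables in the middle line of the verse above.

The middle line: frog(1) + near(1) + black(1) + cloth(1) = 4

4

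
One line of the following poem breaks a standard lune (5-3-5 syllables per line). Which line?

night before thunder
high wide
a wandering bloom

Line 2

Line 1: night(1) + before(2) + thunder(2) = 5 ✓
Line 2: high(1) + wide(1) = 2 (expected 3)
Line 3: a(1) + wandering(3) + bloom(1) = 5 ✓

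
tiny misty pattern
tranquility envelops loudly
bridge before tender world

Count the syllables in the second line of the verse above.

9

The second line: tranquility(4) + envelops(3) + loudly(2) = 9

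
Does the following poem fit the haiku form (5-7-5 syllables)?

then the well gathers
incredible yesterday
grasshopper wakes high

Yes

Line 1: "then the well gathers": 1+1+1+2 = 5 ✓
Line 2: "incredible yesterday": 4+3 = 7 ✓
Line 3: "grasshopper wakes high": 3+1+1 = 5 ✓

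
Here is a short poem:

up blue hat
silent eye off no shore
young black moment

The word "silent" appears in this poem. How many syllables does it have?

2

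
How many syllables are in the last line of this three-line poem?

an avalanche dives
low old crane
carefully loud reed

The last line: carefully(3) + loud(1) + reed(1) = 5

5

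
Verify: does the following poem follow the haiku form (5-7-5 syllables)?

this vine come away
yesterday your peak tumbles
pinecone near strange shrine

Line 1: this (1), vine (1), come (1), away (2) → 5 ✓
Line 2: yesterday (3), your (1), peak (1), tumbles (2) → 7 ✓
Line 3: pinecone (2), near (1), strange (1), shrine (1) → 5 ✓

Yes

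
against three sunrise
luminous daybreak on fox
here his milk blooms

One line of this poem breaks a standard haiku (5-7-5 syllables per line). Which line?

The third line

Line 1: "against three sunrise": 2+1+2 = 5 ✓
Line 2: "luminous daybreak on fox": 3+2+1+1 = 7 ✓
Line 3: "here his milk blooms": 1+1+1+1 = 4 (expected 5)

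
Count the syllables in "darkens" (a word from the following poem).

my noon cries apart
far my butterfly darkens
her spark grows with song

"darkens" has 2 syllables.

2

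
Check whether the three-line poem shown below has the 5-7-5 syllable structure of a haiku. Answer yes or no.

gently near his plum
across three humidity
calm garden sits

Line 1: gently (2), near (1), his (1), plum (1) → 5 ✓
Line 2: across (2), three (1), humidity (4) → 7 ✓
Line 3: calm (1), garden (2), sits (1) → 4 (expected 5)

No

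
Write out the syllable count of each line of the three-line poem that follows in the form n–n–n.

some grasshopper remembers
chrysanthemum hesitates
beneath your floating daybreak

Line 1: some (1), grasshopper (3), remembers (3) → 7
Line 2: chrysanthemum (4), hesitates (3) → 7
Line 3: beneath (2), your (1), floating (2), daybreak (2) → 7

7–7–7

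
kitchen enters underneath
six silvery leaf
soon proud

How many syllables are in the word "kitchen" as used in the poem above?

"kitchen" has 2 syllables.

2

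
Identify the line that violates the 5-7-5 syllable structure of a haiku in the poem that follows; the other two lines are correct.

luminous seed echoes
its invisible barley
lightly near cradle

The first line

Line 1: luminous (3), seed (1), echoes (2) → 6 (expected 5)
Line 2: its (1), invisible (4), barley (2) → 7 ✓
Line 3: lightly (2), near (1), cradle (2) → 5 ✓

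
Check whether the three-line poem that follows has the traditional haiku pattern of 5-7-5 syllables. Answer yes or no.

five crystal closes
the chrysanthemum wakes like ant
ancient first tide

No

Line 1: five(1) + crystal(2) + closes(2) = 5 ✓
Line 2: the(1) + chrysanthemum(4) + wakes(1) + like(1) + ant(1) = 8 (expected 7)
Line 3: ancient(2) + first(1) + tide(1) = 4 (expected 5)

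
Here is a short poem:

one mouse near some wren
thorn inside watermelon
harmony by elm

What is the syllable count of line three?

5

Line three: "harmony by elm": 3+1+1 = 5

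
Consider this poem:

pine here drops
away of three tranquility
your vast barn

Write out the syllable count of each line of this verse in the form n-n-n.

3-8-3

Line 1: pine (1), here (1), drops (1) → 3
Line 2: away (2), of (1), three (1), tranquility (4) → 8
Line 3: your (1), vast (1), barn (1) → 3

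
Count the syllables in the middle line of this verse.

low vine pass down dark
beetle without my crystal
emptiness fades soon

7

The middle line: beetle (2), without (2), my (1), crystal (2) → 7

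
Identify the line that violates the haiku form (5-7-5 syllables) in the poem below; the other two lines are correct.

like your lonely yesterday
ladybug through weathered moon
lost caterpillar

Line 1: "like your lonely yesterday": 1+1+2+3 = 7 (expected 5)
Line 2: "ladybug through weathered moon": 3+1+2+1 = 7 ✓
Line 3: "lost caterpillar": 1+4 = 5 ✓

Line 1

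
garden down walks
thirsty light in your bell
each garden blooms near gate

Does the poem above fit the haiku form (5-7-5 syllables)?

No

Line 1: garden (2), down (1), walks (1) → 4 (expected 5)
Line 2: thirsty (2), light (1), in (1), your (1), bell (1) → 6 (expected 7)
Line 3: each (1), garden (2), blooms (1), near (1), gate (1) → 6 (expected 5)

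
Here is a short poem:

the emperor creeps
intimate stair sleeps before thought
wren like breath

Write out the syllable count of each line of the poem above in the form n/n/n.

5/8/3

Line 1: "the emperor creeps": 1+3+1 = 5
Line 2: "intimate stair sleeps before thought": 3+1+1+2+1 = 8
Line 3: "wren like breath": 1+1+1 = 3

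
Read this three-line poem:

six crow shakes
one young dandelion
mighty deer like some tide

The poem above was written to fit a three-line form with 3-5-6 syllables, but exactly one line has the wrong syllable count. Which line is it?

Line 2

Line 1: six (1), crow (1), shakes (1) → 3 ✓
Line 2: one (1), young (1), dandelion (4) → 6 (expected 5)
Line 3: mighty (2), deer (1), like (1), some (1), tide (1) → 6 ✓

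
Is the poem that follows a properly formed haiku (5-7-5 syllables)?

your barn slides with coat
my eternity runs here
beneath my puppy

Line 1: your (1), barn (1), slides (1), with (1), coat (1) → 5 ✓
Line 2: my (1), eternity (4), runs (1), here (1) → 7 ✓
Line 3: beneath (2), my (1), puppy (2) → 5 ✓

Yes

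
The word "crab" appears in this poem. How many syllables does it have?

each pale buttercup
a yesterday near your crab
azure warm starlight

"crab" has 1 syllable.

1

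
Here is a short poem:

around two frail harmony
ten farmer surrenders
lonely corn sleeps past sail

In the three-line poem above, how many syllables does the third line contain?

The third line: lonely (2), corn (1), sleeps (1), past (1), sail (1) → 6

6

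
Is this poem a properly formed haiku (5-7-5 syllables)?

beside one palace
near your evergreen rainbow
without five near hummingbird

No

Line 1: beside(2) + one(1) + palace(2) = 5 ✓
Line 2: near(1) + your(1) + evergreen(3) + rainbow(2) = 7 ✓
Line 3: without(2) + five(1) + near(1) + hummingbird(3) = 7 (expected 5)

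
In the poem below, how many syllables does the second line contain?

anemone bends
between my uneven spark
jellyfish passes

7

The second line: between(2) + my(1) + uneven(3) + spark(1) = 7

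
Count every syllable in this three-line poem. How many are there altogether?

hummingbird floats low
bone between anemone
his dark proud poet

17

Line 1: hummingbird(3) + floats(1) + low(1) = 5
Line 2: bone(1) + between(2) + anemone(4) = 7
Line 3: his(1) + dark(1) + proud(1) + poet(2) = 5
Total: 5 + 7 + 5 = 17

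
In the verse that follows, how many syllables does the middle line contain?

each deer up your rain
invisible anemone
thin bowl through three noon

The middle line: invisible (4), anemone (4) → 8

8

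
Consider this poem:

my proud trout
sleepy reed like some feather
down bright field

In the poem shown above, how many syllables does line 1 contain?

3

Line 1: my(1) + proud(1) + trout(1) = 3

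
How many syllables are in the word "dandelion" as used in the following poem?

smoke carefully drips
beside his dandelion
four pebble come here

4

"dandelion" has 4 syllables.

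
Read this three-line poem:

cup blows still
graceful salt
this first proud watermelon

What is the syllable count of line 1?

Line 1: "cup blows still": 1+1+1 = 3

3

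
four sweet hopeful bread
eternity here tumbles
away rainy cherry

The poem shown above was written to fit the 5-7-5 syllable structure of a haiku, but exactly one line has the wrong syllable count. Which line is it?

The third line

Line 1: "four sweet hopeful bread": 1+1+2+1 = 5 ✓
Line 2: "eternity here tumbles": 4+1+2 = 7 ✓
Line 3: "away rainy cherry": 2+2+2 = 6 (expected 5)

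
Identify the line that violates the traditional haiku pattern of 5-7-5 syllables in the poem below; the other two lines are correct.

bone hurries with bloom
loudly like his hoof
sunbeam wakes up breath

The second line

Line 1: "bone hurries with bloom": 1+2+1+1 = 5 ✓
Line 2: "loudly like his hoof": 2+1+1+1 = 5 (expected 7)
Line 3: "sunbeam wakes up breath": 2+1+1+1 = 5 ✓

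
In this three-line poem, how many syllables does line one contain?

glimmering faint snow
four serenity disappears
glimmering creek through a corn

5

Line one: glimmering(3) + faint(1) + snow(1) = 5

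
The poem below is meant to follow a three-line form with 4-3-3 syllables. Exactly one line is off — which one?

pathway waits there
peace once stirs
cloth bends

The third line

Line 1: pathway (2), waits (1), there (1) → 4 ✓
Line 2: peace (1), once (1), stirs (1) → 3 ✓
Line 3: cloth (1), bends (1) → 2 (expected 3)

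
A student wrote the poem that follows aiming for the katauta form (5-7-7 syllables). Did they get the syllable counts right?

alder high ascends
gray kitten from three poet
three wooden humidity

Line 1: "alder high ascends": 2+1+2 = 5 ✓
Line 2: "gray kitten from three poet": 1+2+1+1+2 = 7 ✓
Line 3: "three wooden humidity": 1+2+4 = 7 ✓

Yes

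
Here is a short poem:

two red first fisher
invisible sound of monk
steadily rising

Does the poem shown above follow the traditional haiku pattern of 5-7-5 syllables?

Line 1: two (1), red (1), first (1), fisher (2) → 5 ✓
Line 2: invisible (4), sound (1), of (1), monk (1) → 7 ✓
Line 3: steadily (3), rising (2) → 5 ✓

Yes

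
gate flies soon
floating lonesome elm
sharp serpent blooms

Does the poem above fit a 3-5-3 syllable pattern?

Line 1: gate(1) + flies(1) + soon(1) = 3 ✓
Line 2: floating(2) + lonesome(2) + elm(1) = 5 ✓
Line 3: sharp(1) + serpent(2) + blooms(1) = 4 (expected 3)

No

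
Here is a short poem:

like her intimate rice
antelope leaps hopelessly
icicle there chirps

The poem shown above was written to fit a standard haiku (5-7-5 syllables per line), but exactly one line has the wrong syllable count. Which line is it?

Line 1

Line 1: like(1) + her(1) + intimate(3) + rice(1) = 6 (expected 5)
Line 2: antelope(3) + leaps(1) + hopelessly(3) = 7 ✓
Line 3: icicle(3) + there(1) + chirps(1) = 5 ✓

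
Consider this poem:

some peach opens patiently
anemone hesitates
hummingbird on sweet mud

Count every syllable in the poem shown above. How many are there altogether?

Line 1: some(1) + peach(1) + opens(2) + patiently(3) = 7
Line 2: anemone(4) + hesitates(3) = 7
Line 3: hummingbird(3) + on(1) + sweet(1) + mud(1) = 6
Total: 7 + 7 + 6 = 20

20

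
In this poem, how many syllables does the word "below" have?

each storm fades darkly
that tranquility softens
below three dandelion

2

"below" has 2 syllables.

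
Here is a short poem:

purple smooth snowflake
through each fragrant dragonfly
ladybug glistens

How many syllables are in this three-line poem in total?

Line 1: purple(2) + smooth(1) + snowflake(2) = 5
Line 2: through(1) + each(1) + fragrant(2) + dragonfly(3) = 7
Line 3: ladybug(3) + glistens(2) = 5
Total: 5 + 7 + 5 = 17

17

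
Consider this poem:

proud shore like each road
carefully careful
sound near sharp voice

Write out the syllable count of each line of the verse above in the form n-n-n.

Line 1: proud (1), shore (1), like (1), each (1), road (1) → 5
Line 2: carefully (3), careful (2) → 5
Line 3: sound (1), near (1), sharp (1), voice (1) → 4

5-5-4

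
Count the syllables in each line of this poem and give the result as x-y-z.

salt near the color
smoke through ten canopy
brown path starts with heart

Line 1: "salt near the color": 1+1+1+2 = 5
Line 2: "smoke through ten canopy": 1+1+1+3 = 6
Line 3: "brown path starts with heart": 1+1+1+1+1 = 5

5-6-5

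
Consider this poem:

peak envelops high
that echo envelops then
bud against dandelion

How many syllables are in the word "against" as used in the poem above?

2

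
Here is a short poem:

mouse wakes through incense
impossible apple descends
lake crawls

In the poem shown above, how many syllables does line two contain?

Line two: impossible(4) + apple(2) + descends(2) = 8

8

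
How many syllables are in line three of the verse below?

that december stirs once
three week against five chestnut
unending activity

Line three: unending(3) + activity(4) = 7

7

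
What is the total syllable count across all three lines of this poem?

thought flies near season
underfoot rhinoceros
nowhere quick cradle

Line 1: thought (1), flies (1), near (1), season (2) → 5
Line 2: underfoot (3), rhinoceros (4) → 7
Line 3: nowhere (2), quick (1), cradle (2) → 5
Total: 5 + 7 + 5 = 17

17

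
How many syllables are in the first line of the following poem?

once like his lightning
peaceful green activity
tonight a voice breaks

5

The first line: once (1), like (1), his (1), lightning (2) → 5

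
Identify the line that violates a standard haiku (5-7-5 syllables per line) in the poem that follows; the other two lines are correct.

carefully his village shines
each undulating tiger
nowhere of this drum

Line 1

Line 1: "carefully his village shines": 3+1+2+1 = 7 (expected 5)
Line 2: "each undulating tiger": 1+4+2 = 7 ✓
Line 3: "nowhere of this drum": 2+1+1+1 = 5 ✓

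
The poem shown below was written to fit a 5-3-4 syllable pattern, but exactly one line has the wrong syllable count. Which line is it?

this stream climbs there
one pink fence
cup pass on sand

Line 1: this (1), stream (1), climbs (1), there (1) → 4 (expected 5)
Line 2: one (1), pink (1), fence (1) → 3 ✓
Line 3: cup (1), pass (1), on (1), sand (1) → 4 ✓

The first line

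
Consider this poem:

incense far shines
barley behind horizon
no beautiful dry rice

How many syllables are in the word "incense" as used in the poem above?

2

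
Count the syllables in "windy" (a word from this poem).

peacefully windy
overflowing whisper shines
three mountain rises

2

"windy" has 2 syllables.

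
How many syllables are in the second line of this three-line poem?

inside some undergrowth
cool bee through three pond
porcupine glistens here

5

The second line: "cool bee through three pond": 1+1+1+1+1 = 5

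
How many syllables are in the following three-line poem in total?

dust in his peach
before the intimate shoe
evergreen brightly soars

17

Line 1: dust (1), in (1), his (1), peach (1) → 4
Line 2: before (2), the (1), intimate (3), shoe (1) → 7
Line 3: evergreen (3), brightly (2), soars (1) → 6
Total: 4 + 7 + 6 = 17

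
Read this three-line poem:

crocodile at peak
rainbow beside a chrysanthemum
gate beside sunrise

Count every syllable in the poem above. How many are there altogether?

Line 1: crocodile(3) + at(1) + peak(1) = 5
Line 2: rainbow(2) + beside(2) + a(1) + chrysanthemum(4) = 9
Line 3: gate(1) + beside(2) + sunrise(2) = 5
Total: 5 + 9 + 5 = 19

19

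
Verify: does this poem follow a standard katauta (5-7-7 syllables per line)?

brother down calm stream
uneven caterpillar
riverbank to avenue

Line 1: brother(2) + down(1) + calm(1) + stream(1) = 5 ✓
Line 2: uneven(3) + caterpillar(4) = 7 ✓
Line 3: riverbank(3) + to(1) + avenue(3) = 7 ✓

Yes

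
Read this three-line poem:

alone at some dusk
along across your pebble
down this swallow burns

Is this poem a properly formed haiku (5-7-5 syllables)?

Yes

Line 1: "alone at some dusk": 2+1+1+1 = 5 ✓
Line 2: "along across your pebble": 2+2+1+2 = 7 ✓
Line 3: "down this swallow burns": 1+1+2+1 = 5 ✓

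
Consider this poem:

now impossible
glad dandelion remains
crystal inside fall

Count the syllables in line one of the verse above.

Line one: now (1), impossible (4) → 5

5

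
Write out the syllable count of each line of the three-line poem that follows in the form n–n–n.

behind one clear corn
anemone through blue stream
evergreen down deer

Line 1: behind (2), one (1), clear (1), corn (1) → 5
Line 2: anemone (4), through (1), blue (1), stream (1) → 7
Line 3: evergreen (3), down (1), deer (1) → 5

5–7–5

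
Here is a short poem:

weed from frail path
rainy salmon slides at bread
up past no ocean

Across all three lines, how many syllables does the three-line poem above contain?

Line 1: weed (1), from (1), frail (1), path (1) → 4
Line 2: rainy (2), salmon (2), slides (1), at (1), bread (1) → 7
Line 3: up (1), past (1), no (1), ocean (2) → 5
Total: 4 + 7 + 5 = 16

16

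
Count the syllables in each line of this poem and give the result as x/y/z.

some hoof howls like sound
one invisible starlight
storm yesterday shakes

Line 1: some(1) + hoof(1) + howls(1) + like(1) + sound(1) = 5
Line 2: one(1) + invisible(4) + starlight(2) = 7
Line 3: storm(1) + yesterday(3) + shakes(1) = 5

5/7/5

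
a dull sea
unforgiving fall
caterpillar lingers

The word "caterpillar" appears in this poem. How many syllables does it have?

"caterpillar" has 4 syllables.

4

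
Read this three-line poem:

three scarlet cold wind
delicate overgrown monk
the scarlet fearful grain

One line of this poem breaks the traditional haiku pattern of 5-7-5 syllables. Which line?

The third line

Line 1: three (1), scarlet (2), cold (1), wind (1) → 5 ✓
Line 2: delicate (3), overgrown (3), monk (1) → 7 ✓
Line 3: the (1), scarlet (2), fearful (2), grain (1) → 6 (expected 5)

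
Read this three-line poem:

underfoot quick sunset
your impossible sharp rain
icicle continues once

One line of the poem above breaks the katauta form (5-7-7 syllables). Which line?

Line 1: underfoot(3) + quick(1) + sunset(2) = 6 (expected 5)
Line 2: your(1) + impossible(4) + sharp(1) + rain(1) = 7 ✓
Line 3: icicle(3) + continues(3) + once(1) = 7 ✓

The first line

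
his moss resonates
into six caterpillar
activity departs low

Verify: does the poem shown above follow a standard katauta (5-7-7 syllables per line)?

Line 1: his (1), moss (1), resonates (3) → 5 ✓
Line 2: into (2), six (1), caterpillar (4) → 7 ✓
Line 3: activity (4), departs (2), low (1) → 7 ✓

Yes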